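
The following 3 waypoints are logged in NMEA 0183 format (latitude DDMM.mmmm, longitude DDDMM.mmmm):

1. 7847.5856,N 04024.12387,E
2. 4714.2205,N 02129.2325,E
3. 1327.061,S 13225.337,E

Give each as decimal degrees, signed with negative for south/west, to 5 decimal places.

Point 1:
  Lat: degrees = first 2 digits = 78, minutes = 47.5856; 78 + 47.5856/60 = 78.793093
  N → positive
  Longitude: degrees = first 3 digits = 40, minutes = 24.12387; 40 + 24.12387/60 = 40.402065
  E → positive
Point 2:
  Latitude: degrees = first 2 digits = 47, minutes = 14.2205; 47 + 14.2205/60 = 47.237008
  N ⇒ keep positive
  λ: degrees = first 3 digits = 21, minutes = 29.2325; 21 + 29.2325/60 = 21.487208
  E → positive
Point 3:
  φ: split at 2 digits → 13° and 27.061′; 13 + 27.061/60 = 13.451017
  S ⇒ negate
  Lon: degrees = first 3 digits = 132, minutes = 25.337; 132 + 25.337/60 = 132.422283
  E ⇒ keep positive

1. 78.79309, 40.40206
2. 47.23701, 21.48721
3. -13.45102, 132.42228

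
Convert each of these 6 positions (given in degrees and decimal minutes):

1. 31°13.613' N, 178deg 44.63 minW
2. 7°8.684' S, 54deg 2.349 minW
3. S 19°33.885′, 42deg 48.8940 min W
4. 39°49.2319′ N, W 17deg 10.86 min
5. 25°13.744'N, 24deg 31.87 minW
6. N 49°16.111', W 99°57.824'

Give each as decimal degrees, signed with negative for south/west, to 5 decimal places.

1. 31.22688, -178.74383
2. -7.14473, -54.03915
3. -19.56475, -42.81490
4. 39.82053, -17.18100
5. 25.22907, -24.53117
6. 49.26852, -99.96373

Point 1:
  φ: 13.613′ = 0.226883°; total 31.226883
  N → positive
  Lon: 44.63′ = 0.743833°; total 178.743833
  hemisphere W, so the sign is −
Point 2:
  φ: 8.684′ = 0.144733°; total 7.144733
  S → negative
  λ: 54 + 2.349/60 = 54.039150
  hemisphere W, so the sign is −
Point 3:
  Latitude: 33.885′ = 0.564750°; total 19.564750
  S → negative
  Longitude: 42 + 48.894/60 = 42.814900
  W → negative
Point 4:
  Lat: 49.2319′ = 0.820532°; total 39.820532
  N → positive
  Lon: 17 + 10.86/60 = 17.181000
  hemisphere W, so the sign is −
Point 5:
  Latitude: 25 + 13.744/60 = 25.229067
  N → positive
  Lon: 31.87′ = 0.531167°; total 24.531167
  W → negative
Point 6:
  Latitude: 16.111′ = 0.268517°; total 49.268517
  N → positive
  Lon: 57.824′ = 0.963733°; total 99.963733
  W ⇒ negate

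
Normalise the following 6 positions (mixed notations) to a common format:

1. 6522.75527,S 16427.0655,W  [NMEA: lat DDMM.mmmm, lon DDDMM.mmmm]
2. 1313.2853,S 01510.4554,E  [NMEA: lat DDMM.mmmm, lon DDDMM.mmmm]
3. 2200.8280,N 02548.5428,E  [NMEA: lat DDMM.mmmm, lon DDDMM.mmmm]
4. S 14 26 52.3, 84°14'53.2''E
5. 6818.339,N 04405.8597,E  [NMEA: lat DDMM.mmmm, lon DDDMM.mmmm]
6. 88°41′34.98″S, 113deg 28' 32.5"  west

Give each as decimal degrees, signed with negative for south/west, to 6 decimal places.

Point 1:
  Lat: split at 2 digits → 65° and 22.75527′; 65 + 22.75527/60 = 65.3792545
  S ⇒ negate
  Lon: split at 3 digits → 164° and 27.0655′; 164 + 27.0655/60 = 164.4510917
  W → negative
Point 2:
  φ: split at 2 digits → 13° and 13.2853′; 13 + 13.2853/60 = 13.2214217
  S → negative
  Longitude: split at 3 digits → 015° and 10.4554′; 15 + 10.4554/60 = 15.1742567
  E → positive
Point 3:
  Latitude: split at 2 digits → 22° and 0.828′; 22 + 0.828/60 = 22.0138000
  N ⇒ keep positive
  Lon: split at 3 digits → 025° and 48.5428′; 25 + 48.5428/60 = 25.8090467
  E ⇒ keep positive
Point 4:
  Lat: 26′ + 52.3″ = 26.87167′; 14 + 26.87167/60 = 14.4478611
  S → negative
  λ: 84 + 14/60 + 53.2/3600 = 84.2481111
  E ⇒ keep positive
Point 5:
  Latitude: degrees = first 2 digits = 68, minutes = 18.339; 68 + 18.339/60 = 68.3056500
  N → positive
  Longitude: split at 3 digits → 044° and 5.8597′; 44 + 5.8597/60 = 44.0976617
  E ⇒ keep positive
Point 6:
  Lat: 41′ + 34.98″ = 41.58300′; 88 + 41.58300/60 = 88.6930500
  S ⇒ negate
  Longitude: 28′ + 32.5″ = 28.54167′; 113 + 28.54167/60 = 113.4756944
  W → negative

1. -65.379255, -164.451092
2. -13.221422, 15.174257
3. 22.013800, 25.809047
4. -14.447861, 84.248111
5. 68.305650, 44.097662
6. -88.693050, -113.475694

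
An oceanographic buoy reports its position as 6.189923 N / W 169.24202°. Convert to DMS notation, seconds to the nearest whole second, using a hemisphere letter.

6°11′24″ N, 169°14′31″ W

φ: whole degrees 6; 11.39538′ → 11′ and 23.72″
Lon: 0.242020° → 14.52120′; 0.52120 × 60 = 31.27″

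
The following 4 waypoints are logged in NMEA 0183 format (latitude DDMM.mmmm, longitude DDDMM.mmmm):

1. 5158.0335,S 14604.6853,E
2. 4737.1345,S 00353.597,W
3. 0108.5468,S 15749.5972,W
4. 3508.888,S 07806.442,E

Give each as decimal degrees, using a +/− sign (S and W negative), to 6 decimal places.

1. -51.967225, 146.078088
2. -47.618908, -3.893283
3. -1.142447, -157.826620
4. -35.148133, 78.107367

Point 1:
  Latitude: degrees = first 2 digits = 51, minutes = 58.0335; 51 + 58.0335/60 = 51.9672250
  S → negative
  λ: degrees = first 3 digits = 146, minutes = 4.6853; 146 + 4.6853/60 = 146.0780883
  E ⇒ keep positive
Point 2:
  φ: degrees = first 2 digits = 47, minutes = 37.1345; 47 + 37.1345/60 = 47.6189083
  S ⇒ negate
  Lon: degrees = first 3 digits = 3, minutes = 53.597; 3 + 53.597/60 = 3.8932833
  W ⇒ negate
Point 3:
  φ: degrees = first 2 digits = 1, minutes = 8.5468; 1 + 8.5468/60 = 1.1424467
  S ⇒ negate
  Longitude: split at 3 digits → 157° and 49.5972′; 157 + 49.5972/60 = 157.8266200
  W ⇒ negate
Point 4:
  Latitude: degrees = first 2 digits = 35, minutes = 8.888; 35 + 8.888/60 = 35.1481333
  hemisphere S, so the sign is −
  Longitude: degrees = first 3 digits = 78, minutes = 6.442; 78 + 6.442/60 = 78.1073667
  E → positive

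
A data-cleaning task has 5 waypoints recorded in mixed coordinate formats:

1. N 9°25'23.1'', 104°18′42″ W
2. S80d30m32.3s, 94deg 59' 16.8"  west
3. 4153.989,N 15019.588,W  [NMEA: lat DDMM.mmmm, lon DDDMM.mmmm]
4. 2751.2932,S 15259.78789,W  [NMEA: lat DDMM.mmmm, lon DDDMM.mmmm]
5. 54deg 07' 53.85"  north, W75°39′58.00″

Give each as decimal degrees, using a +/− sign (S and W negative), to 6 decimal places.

Point 1:
  Latitude: 25′ + 23.1″ = 25.38500′; 9 + 25.38500/60 = 9.4230833
  N → positive
  λ: 104 + 18/60 + 42/3600 = 104.3116667
  W ⇒ negate
Point 2:
  Lat: 80° + 30/60 + 32.3/3600 = 80 + 0.500000 + 0.008972 = 80.5089722
  S → negative
  λ: 94 + 59/60 + 16.8/3600 = 94.9880000
  W → negative
Point 3:
  Lat: split at 2 digits → 41° and 53.989′; 41 + 53.989/60 = 41.8998167
  N → positive
  Longitude: degrees = first 3 digits = 150, minutes = 19.588; 150 + 19.588/60 = 150.3264667
  hemisphere W, so the sign is −
Point 4:
  Latitude: split at 2 digits → 27° and 51.2932′; 27 + 51.2932/60 = 27.8548867
  S ⇒ negate
  Lon: degrees = first 3 digits = 152, minutes = 59.78789; 152 + 59.78789/60 = 152.9964648
  hemisphere W, so the sign is −
Point 5:
  Latitude: 54 + 7/60 + 53.85/3600 = 54.1316250
  N ⇒ keep positive
  Longitude: 75° + 39/60 + 58/3600 = 75 + 0.650000 + 0.016111 = 75.6661111
  W ⇒ negate

1. 9.423083, -104.311667
2. -80.508972, -94.988000
3. 41.899817, -150.326467
4. -27.854887, -152.996465
5. 54.131625, -75.666111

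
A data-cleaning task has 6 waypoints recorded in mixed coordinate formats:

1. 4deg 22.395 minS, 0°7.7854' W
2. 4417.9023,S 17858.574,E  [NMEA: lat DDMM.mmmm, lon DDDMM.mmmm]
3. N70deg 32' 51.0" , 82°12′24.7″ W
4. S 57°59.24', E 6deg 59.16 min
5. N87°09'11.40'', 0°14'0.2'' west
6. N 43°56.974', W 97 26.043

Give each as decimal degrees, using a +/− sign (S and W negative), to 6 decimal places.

Point 1:
  Latitude: 4 + 22.395/60 = 4.3732500
  S → negative
  λ: 7.7854′ = 0.129757°; total 0.1297567
  hemisphere W, so the sign is −
Point 2:
  Latitude: split at 2 digits → 44° and 17.9023′; 44 + 17.9023/60 = 44.2983717
  S → negative
  λ: degrees = first 3 digits = 178, minutes = 58.574; 178 + 58.574/60 = 178.9762333
  E ⇒ keep positive
Point 3:
  Lat: 32′ + 51″ = 32.85000′; 70 + 32.85000/60 = 70.5475000
  N ⇒ keep positive
  Lon: 82° + 12/60 + 24.7/3600 = 82 + 0.200000 + 0.006861 = 82.2068611
  hemisphere W, so the sign is −
Point 4:
  Lat: 59.24′ = 0.987333°; total 57.9873333
  hemisphere S, so the sign is −
  λ: 6 + 59.16/60 = 6.9860000
  E → positive
Point 5:
  Latitude: 9′ + 11.4″ = 9.19000′; 87 + 9.19000/60 = 87.1531667
  N → positive
  λ: 0 + 14/60 + 0.2/3600 = 0.2333889
  W ⇒ negate
Point 6:
  Latitude: 56.974′ = 0.949567°; total 43.9495667
  N → positive
  Lon: 26.043′ = 0.434050°; total 97.4340500
  hemisphere W, so the sign is −

1. -4.373250, -0.129757
2. -44.298372, 178.976233
3. 70.547500, -82.206861
4. -57.987333, 6.986000
5. 87.153167, -0.233389
6. 43.949567, -97.434050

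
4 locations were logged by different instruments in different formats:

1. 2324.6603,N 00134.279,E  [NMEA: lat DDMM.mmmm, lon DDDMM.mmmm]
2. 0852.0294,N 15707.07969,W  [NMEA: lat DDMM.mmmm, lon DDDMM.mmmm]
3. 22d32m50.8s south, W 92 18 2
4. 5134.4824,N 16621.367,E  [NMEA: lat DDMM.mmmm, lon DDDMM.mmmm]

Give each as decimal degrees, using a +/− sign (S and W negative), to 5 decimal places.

1. 23.41101, 1.57132
2. 8.86716, -157.11799
3. -22.54744, -92.30056
4. 51.57471, 166.35612

Point 1:
  Lat: split at 2 digits → 23° and 24.6603′; 23 + 24.6603/60 = 23.411005
  N ⇒ keep positive
  λ: split at 3 digits → 001° and 34.279′; 1 + 34.279/60 = 1.571317
  E → positive
Point 2:
  Latitude: degrees = first 2 digits = 8, minutes = 52.0294; 8 + 52.0294/60 = 8.867157
  N → positive
  Lon: degrees = first 3 digits = 157, minutes = 7.07969; 157 + 7.07969/60 = 157.117995
  hemisphere W, so the sign is −
Point 3:
  Lat: 22° + 32/60 + 50.8/3600 = 22 + 0.533333 + 0.014111 = 22.547444
  S → negative
  λ: 92° + 18/60 + 2/3600 = 92 + 0.300000 + 0.000556 = 92.300556
  W → negative
Point 4:
  Lat: split at 2 digits → 51° and 34.4824′; 51 + 34.4824/60 = 51.574707
  N ⇒ keep positive
  λ: degrees = first 3 digits = 166, minutes = 21.367; 166 + 21.367/60 = 166.356117
  E ⇒ keep positive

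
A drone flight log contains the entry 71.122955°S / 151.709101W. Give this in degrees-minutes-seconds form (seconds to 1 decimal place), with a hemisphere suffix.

Latitude: 0.122955° → 7.37730′; 0.37730 × 60 = 22.638″
λ: 0.709101° → 42.54606′; 0.54606 × 60 = 32.764″

71°07′22.6″ S, 151°42′32.8″ W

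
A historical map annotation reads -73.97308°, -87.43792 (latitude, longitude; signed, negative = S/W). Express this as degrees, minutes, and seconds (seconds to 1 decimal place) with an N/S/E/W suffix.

Latitude is negative → S; |value| = 73.973080
Lat: 0.973080 × 60 = 58.38480′ → 58′, remainder × 60 = 23.088″
Longitude is negative → W; |value| = 87.437920
Longitude: 0.437920° → 26.27520′; 0.27520 × 60 = 16.512″

73°58′23.1″ S, 87°26′16.5″ W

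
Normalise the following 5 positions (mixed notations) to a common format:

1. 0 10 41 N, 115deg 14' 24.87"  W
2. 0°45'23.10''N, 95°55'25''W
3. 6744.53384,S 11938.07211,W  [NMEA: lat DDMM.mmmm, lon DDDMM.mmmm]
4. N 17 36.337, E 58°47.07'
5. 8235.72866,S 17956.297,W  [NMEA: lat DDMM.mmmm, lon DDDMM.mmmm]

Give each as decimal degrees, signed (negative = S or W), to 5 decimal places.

1. 0.17806, -115.24024
2. 0.75642, -95.92361
3. -67.74223, -119.63454
4. 17.60562, 58.78450
5. -82.59548, -179.93828

Point 1:
  Latitude: 0° + 10/60 + 41/3600 = 0 + 0.166667 + 0.011389 = 0.178056
  N → positive
  Lon: 115° + 14/60 + 24.87/3600 = 115 + 0.233333 + 0.006908 = 115.240242
  W → negative
Point 2:
  Lat: 0° + 45/60 + 23.1/3600 = 0 + 0.750000 + 0.006417 = 0.756417
  N ⇒ keep positive
  Lon: 95 + 55/60 + 25/3600 = 95.923611
  hemisphere W, so the sign is −
Point 3:
  φ: split at 2 digits → 67° and 44.53384′; 67 + 44.53384/60 = 67.742231
  hemisphere S, so the sign is −
  Longitude: degrees = first 3 digits = 119, minutes = 38.07211; 119 + 38.07211/60 = 119.634535
  W ⇒ negate
Point 4:
  Latitude: 36.337′ = 0.605617°; total 17.605617
  N → positive
  Lon: 47.07′ = 0.784500°; total 58.784500
  E → positive
Point 5:
  φ: degrees = first 2 digits = 82, minutes = 35.72866; 82 + 35.72866/60 = 82.595478
  S ⇒ negate
  λ: split at 3 digits → 179° and 56.297′; 179 + 56.297/60 = 179.938283
  W → negative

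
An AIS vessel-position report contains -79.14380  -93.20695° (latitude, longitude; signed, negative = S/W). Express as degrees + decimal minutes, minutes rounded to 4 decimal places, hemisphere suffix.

79° 8.6280′ S, 93° 12.4170′ W

Latitude is negative → S; |value| = 79.143800
Latitude: minutes = (79.143800 − 79) × 60 = 8.628000
Longitude is negative → W; |value| = 93.206950
Lon: minutes = (93.206950 − 93) × 60 = 12.417000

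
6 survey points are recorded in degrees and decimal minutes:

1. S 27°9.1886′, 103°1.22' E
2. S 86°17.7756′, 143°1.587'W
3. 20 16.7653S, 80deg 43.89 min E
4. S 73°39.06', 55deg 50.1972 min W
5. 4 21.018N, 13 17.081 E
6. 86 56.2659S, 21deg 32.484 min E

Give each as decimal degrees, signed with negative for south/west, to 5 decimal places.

1. -27.15314, 103.02033
2. -86.29626, -143.02645
3. -20.27942, 80.73150
4. -73.65100, -55.83662
5. 4.35030, 13.28468
6. -86.93777, 21.54140

Point 1:
  Lat: 27 + 9.1886/60 = 27.153143
  S ⇒ negate
  Lon: 103 + 1.22/60 = 103.020333
  E → positive
Point 2:
  φ: 86 + 17.7756/60 = 86.296260
  S ⇒ negate
  Longitude: 143 + 1.587/60 = 143.026450
  W → negative
Point 3:
  φ: 20 + 16.7653/60 = 20.279422
  hemisphere S, so the sign is −
  Lon: 43.89′ = 0.731500°; total 80.731500
  E → positive
Point 4:
  Latitude: 73 + 39.06/60 = 73.651000
  S → negative
  Lon: 55 + 50.1972/60 = 55.836620
  W ⇒ negate
Point 5:
  Lat: 4 + 21.018/60 = 4.350300
  N → positive
  Lon: 13 + 17.081/60 = 13.284683
  E → positive
Point 6:
  φ: 86 + 56.2659/60 = 86.937765
  S ⇒ negate
  λ: 21 + 32.484/60 = 21.541400
  E → positive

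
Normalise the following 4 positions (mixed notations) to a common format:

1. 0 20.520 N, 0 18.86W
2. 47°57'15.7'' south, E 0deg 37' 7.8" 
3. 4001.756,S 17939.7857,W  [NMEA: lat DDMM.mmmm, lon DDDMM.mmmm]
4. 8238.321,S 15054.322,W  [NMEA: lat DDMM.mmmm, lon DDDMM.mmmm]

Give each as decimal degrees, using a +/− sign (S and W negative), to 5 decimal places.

1. 0.34200, -0.31433
2. -47.95436, 0.61883
3. -40.02927, -179.66310
4. -82.63868, -150.90537

Point 1:
  Latitude: 0 + 20.52/60 = 0.342000
  N → positive
  λ: 0 + 18.86/60 = 0.314333
  hemisphere W, so the sign is −
Point 2:
  Latitude: 47 + 57/60 + 15.7/3600 = 47.954361
  S → negative
  λ: 37′ + 7.8″ = 37.13000′; 0 + 37.13000/60 = 0.618833
  E → positive
Point 3:
  Latitude: split at 2 digits → 40° and 1.756′; 40 + 1.756/60 = 40.029267
  S ⇒ negate
  Lon: degrees = first 3 digits = 179, minutes = 39.7857; 179 + 39.7857/60 = 179.663095
  W → negative
Point 4:
  φ: degrees = first 2 digits = 82, minutes = 38.321; 82 + 38.321/60 = 82.638683
  hemisphere S, so the sign is −
  λ: split at 3 digits → 150° and 54.322′; 150 + 54.322/60 = 150.905367
  hemisphere W, so the sign is −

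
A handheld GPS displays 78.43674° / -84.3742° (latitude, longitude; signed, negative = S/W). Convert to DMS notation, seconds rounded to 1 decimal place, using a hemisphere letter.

78°26′12.3″ N, 84°22′27.1″ W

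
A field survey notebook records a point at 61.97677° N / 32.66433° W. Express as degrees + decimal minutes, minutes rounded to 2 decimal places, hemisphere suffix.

φ: fractional part 0.976770 → 58.6062 minutes
λ: minutes = (32.664330 − 32) × 60 = 39.8598

61° 58.61′ N, 32° 39.86′ W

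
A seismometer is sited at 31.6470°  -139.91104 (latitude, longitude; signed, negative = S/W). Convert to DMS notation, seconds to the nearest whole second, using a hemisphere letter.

31°38′49″ N, 139°54′40″ W

φ: whole degrees 31; 38.82000′ → 38′ and 49.20″
Longitude is negative → W; |value| = 139.911040
Longitude: 0.911040° → 54.66240′; 0.66240 × 60 = 39.74″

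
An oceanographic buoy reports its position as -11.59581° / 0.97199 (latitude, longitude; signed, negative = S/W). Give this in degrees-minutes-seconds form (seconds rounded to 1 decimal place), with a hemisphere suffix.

Latitude is negative → S; |value| = 11.595810
Lat: 0.595810° → 35.74860′; 0.74860 × 60 = 44.916″
λ: 0.971990 × 60 = 58.31940′ → 58′, remainder × 60 = 19.164″

11°35′44.9″ S, 0°58′19.2″ E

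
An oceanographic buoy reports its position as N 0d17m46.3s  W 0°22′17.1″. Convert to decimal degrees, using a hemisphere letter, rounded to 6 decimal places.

φ: 17′ + 46.3″ = 17.77167′; 0 + 17.77167/60 = 0.2961944
Longitude: 0° + 22/60 + 17.1/3600 = 0 + 0.366667 + 0.004750 = 0.3714167

0.296194° N, 0.371417° W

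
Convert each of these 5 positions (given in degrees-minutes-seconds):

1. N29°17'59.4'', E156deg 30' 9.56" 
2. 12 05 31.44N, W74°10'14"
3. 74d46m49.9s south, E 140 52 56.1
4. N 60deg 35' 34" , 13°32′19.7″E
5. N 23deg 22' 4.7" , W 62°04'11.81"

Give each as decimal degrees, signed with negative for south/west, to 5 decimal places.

1. 29.29983, 156.50266
2. 12.09207, -74.17056
3. -74.78053, 140.88225
4. 60.59278, 13.53881
5. 23.36797, -62.06995

Point 1:
  Lat: 29 + 17/60 + 59.4/3600 = 29.299833
  N ⇒ keep positive
  Lon: 30′ + 9.56″ = 30.15933′; 156 + 30.15933/60 = 156.502656
  E → positive
Point 2:
  Latitude: 12° + 5/60 + 31.44/3600 = 12 + 0.083333 + 0.008733 = 12.092067
  N → positive
  Longitude: 74° + 10/60 + 14/3600 = 74 + 0.166667 + 0.003889 = 74.170556
  hemisphere W, so the sign is −
Point 3:
  φ: 46′ + 49.9″ = 46.83167′; 74 + 46.83167/60 = 74.780528
  S ⇒ negate
  Lon: 140° + 52/60 + 56.1/3600 = 140 + 0.866667 + 0.015583 = 140.882250
  E → positive
Point 4:
  Lat: 60 + 35/60 + 34/3600 = 60.592778
  N → positive
  Lon: 13° + 32/60 + 19.7/3600 = 13 + 0.533333 + 0.005472 = 13.538806
  E → positive
Point 5:
  Latitude: 22′ + 4.7″ = 22.07833′; 23 + 22.07833/60 = 23.367972
  N → positive
  Longitude: 62 + 4/60 + 11.81/3600 = 62.069947
  W ⇒ negate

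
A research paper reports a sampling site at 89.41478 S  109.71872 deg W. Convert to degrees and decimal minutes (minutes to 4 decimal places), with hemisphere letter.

φ: 89° + 0.414780 × 60 = 89° 24.886800′
Longitude: 109° + 0.718720 × 60 = 109° 43.123200′

89° 24.8868′ S, 109° 43.1232′ W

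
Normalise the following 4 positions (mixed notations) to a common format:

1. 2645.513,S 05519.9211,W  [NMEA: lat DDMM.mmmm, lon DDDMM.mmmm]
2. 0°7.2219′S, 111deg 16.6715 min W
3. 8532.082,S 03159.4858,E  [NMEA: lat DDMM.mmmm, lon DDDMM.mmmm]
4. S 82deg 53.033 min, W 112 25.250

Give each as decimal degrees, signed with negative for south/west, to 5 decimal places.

1. -26.75855, -55.33202
2. -0.12037, -111.27786
3. -85.53470, 31.99143
4. -82.88388, -112.42083

Point 1:
  φ: degrees = first 2 digits = 26, minutes = 45.513; 26 + 45.513/60 = 26.758550
  S ⇒ negate
  Lon: degrees = first 3 digits = 55, minutes = 19.9211; 55 + 19.9211/60 = 55.332018
  W ⇒ negate
Point 2:
  Lat: 0 + 7.2219/60 = 0.120365
  S ⇒ negate
  Lon: 16.6715′ = 0.277858°; total 111.277858
  W ⇒ negate
Point 3:
  Latitude: split at 2 digits → 85° and 32.082′; 85 + 32.082/60 = 85.534700
  S ⇒ negate
  Lon: degrees = first 3 digits = 31, minutes = 59.4858; 31 + 59.4858/60 = 31.991430
  E ⇒ keep positive
Point 4:
  Latitude: 53.033′ = 0.883883°; total 82.883883
  hemisphere S, so the sign is −
  λ: 112 + 25.25/60 = 112.420833
  hemisphere W, so the sign is −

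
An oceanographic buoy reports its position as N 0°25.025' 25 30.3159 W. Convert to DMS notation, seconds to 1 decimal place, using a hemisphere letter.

φ: 25.02500′ → 25′ and 0.02500 × 60 = 1.500″
λ: 30.31590′ → 30′ and 0.31590 × 60 = 18.954″

0°25′1.5″ N, 25°30′19.0″ W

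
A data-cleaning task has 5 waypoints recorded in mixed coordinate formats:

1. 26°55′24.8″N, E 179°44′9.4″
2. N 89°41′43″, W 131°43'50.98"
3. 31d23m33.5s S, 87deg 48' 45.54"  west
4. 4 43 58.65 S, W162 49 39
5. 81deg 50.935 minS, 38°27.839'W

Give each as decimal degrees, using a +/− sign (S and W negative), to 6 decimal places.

Point 1:
  Latitude: 26 + 55/60 + 24.8/3600 = 26.9235556
  N → positive
  Longitude: 179° + 44/60 + 9.4/3600 = 179 + 0.733333 + 0.002611 = 179.7359444
  E → positive
Point 2:
  Lat: 89° + 41/60 + 43/3600 = 89 + 0.683333 + 0.011944 = 89.6952778
  N → positive
  λ: 131° + 43/60 + 50.98/3600 = 131 + 0.716667 + 0.014161 = 131.7308278
  W → negative
Point 3:
  Lat: 31° + 23/60 + 33.5/3600 = 31 + 0.383333 + 0.009306 = 31.3926389
  S ⇒ negate
  Longitude: 48′ + 45.54″ = 48.75900′; 87 + 48.75900/60 = 87.8126500
  hemisphere W, so the sign is −
Point 4:
  Latitude: 4° + 43/60 + 58.65/3600 = 4 + 0.716667 + 0.016292 = 4.7329583
  hemisphere S, so the sign is −
  Longitude: 49′ + 39″ = 49.65000′; 162 + 49.65000/60 = 162.8275000
  W → negative
Point 5:
  Lat: 50.935′ = 0.848917°; total 81.8489167
  hemisphere S, so the sign is −
  Lon: 27.839′ = 0.463983°; total 38.4639833
  W → negative

1. 26.923556, 179.735944
2. 89.695278, -131.730828
3. -31.392639, -87.812650
4. -4.732958, -162.827500
5. -81.848917, -38.463983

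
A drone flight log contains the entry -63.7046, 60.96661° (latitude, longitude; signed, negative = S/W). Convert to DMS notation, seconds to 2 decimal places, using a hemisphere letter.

Latitude is negative → S; |value| = 63.704600
φ: whole degrees 63; 42.27600′ → 42′ and 16.5600″
λ: 0.966610 × 60 = 57.99660′ → 57′, remainder × 60 = 59.7960″

63°42′16.56″ S, 60°57′59.80″ E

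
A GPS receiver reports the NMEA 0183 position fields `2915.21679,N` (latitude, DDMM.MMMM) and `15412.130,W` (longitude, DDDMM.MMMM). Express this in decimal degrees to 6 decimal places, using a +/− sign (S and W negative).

29.253613, -154.202167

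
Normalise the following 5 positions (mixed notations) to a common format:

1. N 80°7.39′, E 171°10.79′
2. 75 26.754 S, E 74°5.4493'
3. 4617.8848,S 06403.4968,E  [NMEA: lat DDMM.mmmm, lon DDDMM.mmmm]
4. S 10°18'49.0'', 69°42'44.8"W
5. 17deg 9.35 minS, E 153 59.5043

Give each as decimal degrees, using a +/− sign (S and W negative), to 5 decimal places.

Point 1:
  Latitude: 80 + 7.39/60 = 80.123167
  N → positive
  λ: 10.79′ = 0.179833°; total 171.179833
  E ⇒ keep positive
Point 2:
  φ: 26.754′ = 0.445900°; total 75.445900
  hemisphere S, so the sign is −
  Longitude: 5.4493′ = 0.090822°; total 74.090822
  E → positive
Point 3:
  φ: degrees = first 2 digits = 46, minutes = 17.8848; 46 + 17.8848/60 = 46.298080
  S ⇒ negate
  Lon: split at 3 digits → 064° and 3.4968′; 64 + 3.4968/60 = 64.058280
  E ⇒ keep positive
Point 4:
  Latitude: 10° + 18/60 + 49/3600 = 10 + 0.300000 + 0.013611 = 10.313611
  S ⇒ negate
  λ: 42′ + 44.8″ = 42.74667′; 69 + 42.74667/60 = 69.712444
  W ⇒ negate
Point 5:
  Latitude: 9.35′ = 0.155833°; total 17.155833
  S → negative
  Lon: 153 + 59.5043/60 = 153.991738
  E ⇒ keep positive

1. 80.12317, 171.17983
2. -75.44590, 74.09082
3. -46.29808, 64.05828
4. -10.31361, -69.71244
5. -17.15583, 153.99174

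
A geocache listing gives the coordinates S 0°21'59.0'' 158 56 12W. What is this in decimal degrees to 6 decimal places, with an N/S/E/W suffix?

Latitude: 0° + 21/60 + 59/3600 = 0 + 0.350000 + 0.016389 = 0.3663889
λ: 56′ + 12″ = 56.20000′; 158 + 56.20000/60 = 158.9366667

0.366389° S, 158.936667° W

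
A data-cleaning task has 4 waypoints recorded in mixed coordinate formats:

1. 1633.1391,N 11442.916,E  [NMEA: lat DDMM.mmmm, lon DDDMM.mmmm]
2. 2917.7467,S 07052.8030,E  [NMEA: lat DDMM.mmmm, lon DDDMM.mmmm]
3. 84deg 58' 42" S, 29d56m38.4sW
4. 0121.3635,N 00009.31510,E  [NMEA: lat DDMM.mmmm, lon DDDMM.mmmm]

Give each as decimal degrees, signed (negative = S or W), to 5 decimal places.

Point 1:
  Latitude: split at 2 digits → 16° and 33.1391′; 16 + 33.1391/60 = 16.552318
  N → positive
  λ: split at 3 digits → 114° and 42.916′; 114 + 42.916/60 = 114.715267
  E → positive
Point 2:
  Latitude: split at 2 digits → 29° and 17.7467′; 29 + 17.7467/60 = 29.295778
  hemisphere S, so the sign is −
  λ: split at 3 digits → 070° and 52.803′; 70 + 52.803/60 = 70.880050
  E → positive
Point 3:
  Lat: 58′ + 42″ = 58.70000′; 84 + 58.70000/60 = 84.978333
  hemisphere S, so the sign is −
  Longitude: 29 + 56/60 + 38.4/3600 = 29.944000
  W ⇒ negate
Point 4:
  Latitude: split at 2 digits → 01° and 21.3635′; 1 + 21.3635/60 = 1.356058
  N → positive
  Lon: degrees = first 3 digits = 0, minutes = 9.3151; 0 + 9.3151/60 = 0.155252
  E ⇒ keep positive

1. 16.55232, 114.71527
2. -29.29578, 70.88005
3. -84.97833, -29.94400
4. 1.35606, 0.15525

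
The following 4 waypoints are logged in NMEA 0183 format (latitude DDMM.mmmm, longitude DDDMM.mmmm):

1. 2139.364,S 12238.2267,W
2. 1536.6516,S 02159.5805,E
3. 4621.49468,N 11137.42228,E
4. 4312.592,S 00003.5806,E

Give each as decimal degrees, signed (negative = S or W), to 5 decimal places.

Point 1:
  Lat: split at 2 digits → 21° and 39.364′; 21 + 39.364/60 = 21.656067
  S → negative
  Longitude: degrees = first 3 digits = 122, minutes = 38.2267; 122 + 38.2267/60 = 122.637112
  W ⇒ negate
Point 2:
  Lat: degrees = first 2 digits = 15, minutes = 36.6516; 15 + 36.6516/60 = 15.610860
  S → negative
  Lon: degrees = first 3 digits = 21, minutes = 59.5805; 21 + 59.5805/60 = 21.993008
  E ⇒ keep positive
Point 3:
  Latitude: split at 2 digits → 46° and 21.49468′; 46 + 21.49468/60 = 46.358245
  N ⇒ keep positive
  λ: split at 3 digits → 111° and 37.42228′; 111 + 37.42228/60 = 111.623705
  E ⇒ keep positive
Point 4:
  Lat: degrees = first 2 digits = 43, minutes = 12.592; 43 + 12.592/60 = 43.209867
  S ⇒ negate
  λ: split at 3 digits → 000° and 3.5806′; 0 + 3.5806/60 = 0.059677
  E → positive

1. -21.65607, -122.63711
2. -15.61086, 21.99301
3. 46.35824, 111.62370
4. -43.20987, 0.05968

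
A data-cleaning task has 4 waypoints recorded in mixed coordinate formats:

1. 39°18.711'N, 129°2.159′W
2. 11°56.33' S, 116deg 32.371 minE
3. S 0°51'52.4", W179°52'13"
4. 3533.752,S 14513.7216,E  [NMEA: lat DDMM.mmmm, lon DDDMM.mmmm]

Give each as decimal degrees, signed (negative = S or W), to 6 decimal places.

1. 39.311850, -129.035983
2. -11.938833, 116.539517
3. -0.864556, -179.870278
4. -35.562533, 145.228693

Point 1:
  Lat: 18.711′ = 0.311850°; total 39.3118500
  N → positive
  λ: 2.159′ = 0.035983°; total 129.0359833
  W ⇒ negate
Point 2:
  Lat: 11 + 56.33/60 = 11.9388333
  S ⇒ negate
  Lon: 116 + 32.371/60 = 116.5395167
  E ⇒ keep positive
Point 3:
  Lat: 0° + 51/60 + 52.4/3600 = 0 + 0.850000 + 0.014556 = 0.8645556
  S → negative
  λ: 179 + 52/60 + 13/3600 = 179.8702778
  hemisphere W, so the sign is −
Point 4:
  φ: degrees = first 2 digits = 35, minutes = 33.752; 35 + 33.752/60 = 35.5625333
  S ⇒ negate
  Longitude: split at 3 digits → 145° and 13.7216′; 145 + 13.7216/60 = 145.2286933
  E → positive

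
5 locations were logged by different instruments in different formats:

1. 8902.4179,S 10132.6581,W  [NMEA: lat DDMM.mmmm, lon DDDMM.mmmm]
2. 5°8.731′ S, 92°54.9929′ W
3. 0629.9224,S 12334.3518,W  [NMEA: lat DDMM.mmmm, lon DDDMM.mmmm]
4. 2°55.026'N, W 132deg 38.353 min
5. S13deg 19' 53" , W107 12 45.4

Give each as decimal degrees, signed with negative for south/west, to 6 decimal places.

1. -89.040298, -101.544302
2. -5.145517, -92.916548
3. -6.498707, -123.572530
4. 2.917100, -132.639217
5. -13.331389, -107.212611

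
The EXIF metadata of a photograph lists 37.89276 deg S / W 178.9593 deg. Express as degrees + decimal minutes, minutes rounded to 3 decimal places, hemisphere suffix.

37° 53.566′ S, 178° 57.558′ W

Lat: fractional part 0.892760 → 53.56560 minutes
λ: minutes = (178.959300 − 178) × 60 = 57.55800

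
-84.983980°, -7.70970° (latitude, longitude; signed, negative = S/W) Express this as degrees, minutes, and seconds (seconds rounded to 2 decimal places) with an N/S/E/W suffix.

Latitude is negative → S; |value| = 84.983980
Lat: whole degrees 84; 59.03880′ → 59′ and 2.3280″
Longitude is negative → W; |value| = 7.709700
λ: whole degrees 7; 42.58200′ → 42′ and 34.9200″

84°59′2.33″ S, 7°42′34.92″ W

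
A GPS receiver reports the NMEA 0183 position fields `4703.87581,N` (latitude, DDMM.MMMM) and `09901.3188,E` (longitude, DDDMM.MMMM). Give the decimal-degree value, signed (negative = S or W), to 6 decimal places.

47.064597, 99.021980

φ: degrees = first 2 digits = 47, minutes = 3.87581; 47 + 3.87581/60 = 47.0645968
N ⇒ keep positive
Lon: degrees = first 3 digits = 99, minutes = 1.3188; 99 + 1.3188/60 = 99.0219800
E ⇒ keep positive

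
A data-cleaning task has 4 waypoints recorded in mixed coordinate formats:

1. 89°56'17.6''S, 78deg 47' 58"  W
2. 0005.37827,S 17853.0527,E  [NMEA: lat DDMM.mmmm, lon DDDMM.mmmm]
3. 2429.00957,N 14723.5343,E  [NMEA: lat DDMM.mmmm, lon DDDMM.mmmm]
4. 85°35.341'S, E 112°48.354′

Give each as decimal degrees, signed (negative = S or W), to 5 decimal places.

Point 1:
  φ: 89° + 56/60 + 17.6/3600 = 89 + 0.933333 + 0.004889 = 89.938222
  hemisphere S, so the sign is −
  Longitude: 47′ + 58″ = 47.96667′; 78 + 47.96667/60 = 78.799444
  hemisphere W, so the sign is −
Point 2:
  φ: degrees = first 2 digits = 0, minutes = 5.37827; 0 + 5.37827/60 = 0.089638
  S → negative
  Longitude: degrees = first 3 digits = 178, minutes = 53.0527; 178 + 53.0527/60 = 178.884212
  E → positive
Point 3:
  Lat: split at 2 digits → 24° and 29.00957′; 24 + 29.00957/60 = 24.483493
  N → positive
  λ: degrees = first 3 digits = 147, minutes = 23.5343; 147 + 23.5343/60 = 147.392238
  E ⇒ keep positive
Point 4:
  Latitude: 35.341′ = 0.589017°; total 85.589017
  hemisphere S, so the sign is −
  Lon: 112 + 48.354/60 = 112.805900
  E → positive

1. -89.93822, -78.79944
2. -0.08964, 178.88421
3. 24.48349, 147.39224
4. -85.58902, 112.80590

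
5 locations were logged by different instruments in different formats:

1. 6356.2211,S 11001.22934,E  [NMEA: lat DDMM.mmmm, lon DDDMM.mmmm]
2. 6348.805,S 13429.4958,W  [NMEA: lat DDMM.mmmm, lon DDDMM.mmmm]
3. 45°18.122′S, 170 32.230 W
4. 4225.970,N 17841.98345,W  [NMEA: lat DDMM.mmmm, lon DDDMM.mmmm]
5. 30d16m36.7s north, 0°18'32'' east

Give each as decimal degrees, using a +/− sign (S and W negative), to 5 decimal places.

Point 1:
  Lat: degrees = first 2 digits = 63, minutes = 56.2211; 63 + 56.2211/60 = 63.937018
  S ⇒ negate
  λ: split at 3 digits → 110° and 1.22934′; 110 + 1.22934/60 = 110.020489
  E → positive
Point 2:
  Latitude: degrees = first 2 digits = 63, minutes = 48.805; 63 + 48.805/60 = 63.813417
  hemisphere S, so the sign is −
  λ: split at 3 digits → 134° and 29.4958′; 134 + 29.4958/60 = 134.491597
  W ⇒ negate
Point 3:
  Lat: 45 + 18.122/60 = 45.302033
  S → negative
  Longitude: 170 + 32.23/60 = 170.537167
  W → negative
Point 4:
  Lat: degrees = first 2 digits = 42, minutes = 25.97; 42 + 25.97/60 = 42.432833
  N ⇒ keep positive
  λ: split at 3 digits → 178° and 41.98345′; 178 + 41.98345/60 = 178.699724
  W → negative
Point 5:
  Latitude: 30 + 16/60 + 36.7/3600 = 30.276861
  N → positive
  Longitude: 0 + 18/60 + 32/3600 = 0.308889
  E ⇒ keep positive

1. -63.93702, 110.02049
2. -63.81342, -134.49160
3. -45.30203, -170.53717
4. 42.43283, -178.69972
5. 30.27686, 0.30889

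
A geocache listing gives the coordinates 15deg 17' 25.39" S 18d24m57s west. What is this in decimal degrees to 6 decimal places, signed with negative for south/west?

φ: 15 + 17/60 + 25.39/3600 = 15.2903861
hemisphere S, so the sign is −
Lon: 18 + 24/60 + 57/3600 = 18.4158333
hemisphere W, so the sign is −

-15.290386, -18.415833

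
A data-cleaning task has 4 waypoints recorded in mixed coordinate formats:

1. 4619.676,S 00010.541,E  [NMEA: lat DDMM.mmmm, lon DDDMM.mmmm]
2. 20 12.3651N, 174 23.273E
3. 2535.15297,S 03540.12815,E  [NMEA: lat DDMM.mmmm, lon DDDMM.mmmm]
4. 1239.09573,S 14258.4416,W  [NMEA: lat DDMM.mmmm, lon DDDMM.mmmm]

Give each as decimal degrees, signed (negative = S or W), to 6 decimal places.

1. -46.327933, 0.175683
2. 20.206085, 174.387883
3. -25.585883, 35.668803
4. -12.651596, -142.974027

Point 1:
  Lat: split at 2 digits → 46° and 19.676′; 46 + 19.676/60 = 46.3279333
  S → negative
  Lon: split at 3 digits → 000° and 10.541′; 0 + 10.541/60 = 0.1756833
  E ⇒ keep positive
Point 2:
  Lat: 12.3651′ = 0.206085°; total 20.2060850
  N ⇒ keep positive
  Lon: 174 + 23.273/60 = 174.3878833
  E → positive
Point 3:
  φ: split at 2 digits → 25° and 35.15297′; 25 + 35.15297/60 = 25.5858828
  S ⇒ negate
  Lon: split at 3 digits → 035° and 40.12815′; 35 + 40.12815/60 = 35.6688025
  E → positive
Point 4:
  Lat: degrees = first 2 digits = 12, minutes = 39.09573; 12 + 39.09573/60 = 12.6515955
  S ⇒ negate
  λ: split at 3 digits → 142° and 58.4416′; 142 + 58.4416/60 = 142.9740267
  W → negative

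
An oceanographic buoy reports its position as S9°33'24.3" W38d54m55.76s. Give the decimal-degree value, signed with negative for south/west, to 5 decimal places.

Lat: 9° + 33/60 + 24.3/3600 = 9 + 0.550000 + 0.006750 = 9.556750
hemisphere S, so the sign is −
λ: 38° + 54/60 + 55.76/3600 = 38 + 0.900000 + 0.015489 = 38.915489
W → negative

-9.55675, -38.91549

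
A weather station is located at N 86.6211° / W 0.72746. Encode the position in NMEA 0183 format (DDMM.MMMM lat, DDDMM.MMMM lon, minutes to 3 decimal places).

8637.266,N / 00043.648,W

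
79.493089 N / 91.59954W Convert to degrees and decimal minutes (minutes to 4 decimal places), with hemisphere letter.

φ: fractional part 0.493089 → 29.585340 minutes
Longitude: 91° + 0.599540 × 60 = 91° 35.972400′

79° 29.5853′ N, 91° 35.9724′ W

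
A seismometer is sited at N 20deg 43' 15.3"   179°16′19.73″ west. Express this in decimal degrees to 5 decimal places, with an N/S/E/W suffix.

Lat: 43′ + 15.3″ = 43.25500′; 20 + 43.25500/60 = 20.720917
λ: 179 + 16/60 + 19.73/3600 = 179.272147

20.72092° N, 179.27215° W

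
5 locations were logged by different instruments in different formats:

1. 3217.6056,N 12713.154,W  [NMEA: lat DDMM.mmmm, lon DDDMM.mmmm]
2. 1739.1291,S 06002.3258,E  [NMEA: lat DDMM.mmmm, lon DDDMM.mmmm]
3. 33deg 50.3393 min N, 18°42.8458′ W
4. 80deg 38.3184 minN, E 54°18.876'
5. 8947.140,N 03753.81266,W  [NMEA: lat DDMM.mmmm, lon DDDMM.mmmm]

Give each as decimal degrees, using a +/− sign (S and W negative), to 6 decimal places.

1. 32.293427, -127.219233
2. -17.652152, 60.038763
3. 33.838988, -18.714097
4. 80.638640, 54.314600
5. 89.785667, -37.896878

Point 1:
  Latitude: split at 2 digits → 32° and 17.6056′; 32 + 17.6056/60 = 32.2934267
  N → positive
  Longitude: degrees = first 3 digits = 127, minutes = 13.154; 127 + 13.154/60 = 127.2192333
  hemisphere W, so the sign is −
Point 2:
  Latitude: degrees = first 2 digits = 17, minutes = 39.1291; 17 + 39.1291/60 = 17.6521517
  hemisphere S, so the sign is −
  λ: degrees = first 3 digits = 60, minutes = 2.3258; 60 + 2.3258/60 = 60.0387633
  E → positive
Point 3:
  Lat: 33 + 50.3393/60 = 33.8389883
  N ⇒ keep positive
  λ: 18 + 42.8458/60 = 18.7140967
  hemisphere W, so the sign is −
Point 4:
  Latitude: 80 + 38.3184/60 = 80.6386400
  N → positive
  Lon: 18.876′ = 0.314600°; total 54.3146000
  E → positive
Point 5:
  Lat: split at 2 digits → 89° and 47.14′; 89 + 47.14/60 = 89.7856667
  N ⇒ keep positive
  Lon: split at 3 digits → 037° and 53.81266′; 37 + 53.81266/60 = 37.8968777
  hemisphere W, so the sign is −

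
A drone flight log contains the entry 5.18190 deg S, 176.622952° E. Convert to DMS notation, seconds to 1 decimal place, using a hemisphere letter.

φ: whole degrees 5; 10.91400′ → 10′ and 54.840″
λ: 0.622952° → 37.37712′; 0.37712 × 60 = 22.627″

5°10′54.8″ S, 176°37′22.6″ E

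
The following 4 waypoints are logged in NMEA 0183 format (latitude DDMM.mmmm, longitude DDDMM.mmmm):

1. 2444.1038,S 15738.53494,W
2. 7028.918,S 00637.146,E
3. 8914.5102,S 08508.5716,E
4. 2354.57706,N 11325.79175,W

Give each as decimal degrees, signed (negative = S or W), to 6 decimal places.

1. -24.735063, -157.642249
2. -70.481967, 6.619100
3. -89.241837, 85.142860
4. 23.909618, -113.429863

Point 1:
  Latitude: degrees = first 2 digits = 24, minutes = 44.1038; 24 + 44.1038/60 = 24.7350633
  hemisphere S, so the sign is −
  λ: degrees = first 3 digits = 157, minutes = 38.53494; 157 + 38.53494/60 = 157.6422490
  W ⇒ negate
Point 2:
  Lat: split at 2 digits → 70° and 28.918′; 70 + 28.918/60 = 70.4819667
  S → negative
  λ: degrees = first 3 digits = 6, minutes = 37.146; 6 + 37.146/60 = 6.6191000
  E → positive
Point 3:
  Latitude: degrees = first 2 digits = 89, minutes = 14.5102; 89 + 14.5102/60 = 89.2418367
  S → negative
  Longitude: split at 3 digits → 085° and 8.5716′; 85 + 8.5716/60 = 85.1428600
  E → positive
Point 4:
  Latitude: degrees = first 2 digits = 23, minutes = 54.57706; 23 + 54.57706/60 = 23.9096177
  N ⇒ keep positive
  Longitude: split at 3 digits → 113° and 25.79175′; 113 + 25.79175/60 = 113.4298625
  W ⇒ negate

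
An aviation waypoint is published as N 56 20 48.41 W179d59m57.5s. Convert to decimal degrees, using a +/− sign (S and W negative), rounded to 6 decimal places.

56.346781, -179.999306

φ: 56 + 20/60 + 48.41/3600 = 56.3467806
N ⇒ keep positive
Longitude: 179 + 59/60 + 57.5/3600 = 179.9993056
hemisphere W, so the sign is −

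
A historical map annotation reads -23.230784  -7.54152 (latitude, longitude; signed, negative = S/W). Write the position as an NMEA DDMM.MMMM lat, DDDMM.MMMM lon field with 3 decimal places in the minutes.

2313.847,S / 00732.491,W

Latitude is negative → S; |value| = 23.230784
Lat: fractional part 0.230784 → 13.84704 minutes
Longitude is negative → W; |value| = 7.541520
Longitude: fractional part 0.541520 → 32.49120 minutes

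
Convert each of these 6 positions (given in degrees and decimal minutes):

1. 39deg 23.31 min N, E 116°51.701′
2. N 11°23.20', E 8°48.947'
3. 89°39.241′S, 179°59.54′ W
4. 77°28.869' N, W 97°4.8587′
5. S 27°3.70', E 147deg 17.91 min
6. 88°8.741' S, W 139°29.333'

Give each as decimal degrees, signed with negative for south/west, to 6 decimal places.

Point 1:
  Lat: 39 + 23.31/60 = 39.3885000
  N → positive
  Longitude: 116 + 51.701/60 = 116.8616833
  E ⇒ keep positive
Point 2:
  Lat: 11 + 23.2/60 = 11.3866667
  N ⇒ keep positive
  Lon: 48.947′ = 0.815783°; total 8.8157833
  E ⇒ keep positive
Point 3:
  Latitude: 39.241′ = 0.654017°; total 89.6540167
  S → negative
  Lon: 59.54′ = 0.992333°; total 179.9923333
  W ⇒ negate
Point 4:
  Lat: 28.869′ = 0.481150°; total 77.4811500
  N → positive
  Longitude: 4.8587′ = 0.080978°; total 97.0809783
  hemisphere W, so the sign is −
Point 5:
  φ: 27 + 3.7/60 = 27.0616667
  S ⇒ negate
  λ: 147 + 17.91/60 = 147.2985000
  E → positive
Point 6:
  Lat: 8.741′ = 0.145683°; total 88.1456833
  S ⇒ negate
  λ: 29.333′ = 0.488883°; total 139.4888833
  W → negative

1. 39.388500, 116.861683
2. 11.386667, 8.815783
3. -89.654017, -179.992333
4. 77.481150, -97.080978
5. -27.061667, 147.298500
6. -88.145683, -139.488883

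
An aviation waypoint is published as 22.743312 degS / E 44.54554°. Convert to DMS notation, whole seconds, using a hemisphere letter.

Lat: 0.743312 × 60 = 44.59872′ → 44′, remainder × 60 = 35.92″
Longitude: 0.545540 × 60 = 32.73240′ → 32′, remainder × 60 = 43.94″

22°44′36″ S, 44°32′44″ E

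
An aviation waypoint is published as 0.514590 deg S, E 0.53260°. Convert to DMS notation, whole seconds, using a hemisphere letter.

0°30′53″ S, 0°31′57″ E

Latitude: 0.514590° → 30.87540′; 0.87540 × 60 = 52.52″
Longitude: 0.532600° → 31.95600′; 0.95600 × 60 = 57.36″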